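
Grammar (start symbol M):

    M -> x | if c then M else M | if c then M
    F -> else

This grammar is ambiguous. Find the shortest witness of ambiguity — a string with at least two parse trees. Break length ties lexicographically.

length 1: no string has ≥2 trees
length 4: no string has ≥2 trees
length 6: no string has ≥2 trees
length 7: no string has ≥2 trees
length 9: if c then if c then x else x has 2 parse trees

Two derivations of if c then if c then x else x:
  M ⇒ if c then M else M ⇒ if c then if c then M else M ⇒ if c then if c then x else M ⇒ if c then if c then x else x
  M ⇒ if c then M ⇒ if c then if c then M else M ⇒ if c then if c then x else M ⇒ if c then if c then x else x

if c then if c then x else x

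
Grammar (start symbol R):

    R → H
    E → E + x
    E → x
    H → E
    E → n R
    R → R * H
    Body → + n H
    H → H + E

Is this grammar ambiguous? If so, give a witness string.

Witness: x + x

Derivation 1: R ⇒ H ⇒ E ⇒ E + x ⇒ x + x
Derivation 2: R ⇒ H ⇒ H + E ⇒ E + E ⇒ x + E ⇒ x + x

Two distinct leftmost derivations for the same string.

Ambiguous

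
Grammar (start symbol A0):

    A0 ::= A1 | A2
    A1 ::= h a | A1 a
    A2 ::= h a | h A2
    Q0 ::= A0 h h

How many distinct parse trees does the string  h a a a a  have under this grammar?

Parse trees for h a a a a:
  [A0 [A1 [A1 [A1 [A1 h a] a] a] a]]

1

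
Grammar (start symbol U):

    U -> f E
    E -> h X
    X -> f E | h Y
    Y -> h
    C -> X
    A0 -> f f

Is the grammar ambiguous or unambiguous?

Only U, E, X, Y are reachable from U; ignoring the rest: Restricted to the reachable nonterminals, every rule has the form A → t or A → t B, and no two rules for the same A share a first terminal. The grammar encodes a DFA — one run per string.

Unambiguous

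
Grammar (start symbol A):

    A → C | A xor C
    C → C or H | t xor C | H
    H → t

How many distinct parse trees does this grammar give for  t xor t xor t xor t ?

Parse trees for t xor t xor t xor t:
  [A [C t xor [C t xor [C t xor [C [H t]]]]]]
  [A [A [C [H t]]] xor [C t xor [C t xor [C [H t]]]]]
  [A [A [C t xor [C [H t]]]] xor [C t xor [C [H t]]]]
  [A [A [A [C [H t]]] xor [C [H t]]] xor [C t xor [C [H t]]]]
  [A [A [C t xor [C t xor [C [H t]]]]] xor [C [H t]]]
  [A [A [A [C [H t]]] xor [C t xor [C [H t]]]] xor [C [H t]]]
  [A [A [A [C t xor [C [H t]]]] xor [C [H t]]] xor [C [H t]]]
  [A [A [A [A [C [H t]]] xor [C [H t]]] xor [C [H t]]] xor [C [H t]]]

8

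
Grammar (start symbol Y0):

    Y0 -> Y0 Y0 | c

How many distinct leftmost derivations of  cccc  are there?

Parse trees for cccc:
  [Y0 [Y0 c] [Y0 [Y0 c] [Y0 [Y0 c] [Y0 c]]]]
  [Y0 [Y0 c] [Y0 [Y0 [Y0 c] [Y0 c]] [Y0 c]]]
  [Y0 [Y0 [Y0 c] [Y0 c]] [Y0 [Y0 c] [Y0 c]]]
  [Y0 [Y0 [Y0 c] [Y0 [Y0 c] [Y0 c]]] [Y0 c]]
  [Y0 [Y0 [Y0 [Y0 c] [Y0 c]] [Y0 c]] [Y0 c]]

5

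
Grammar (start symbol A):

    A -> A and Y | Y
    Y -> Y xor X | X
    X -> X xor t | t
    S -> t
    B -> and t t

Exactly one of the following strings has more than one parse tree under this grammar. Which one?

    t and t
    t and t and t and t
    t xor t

t xor t

t and t: 1 tree
t and t and t and t: 1 tree
t xor t: 2 trees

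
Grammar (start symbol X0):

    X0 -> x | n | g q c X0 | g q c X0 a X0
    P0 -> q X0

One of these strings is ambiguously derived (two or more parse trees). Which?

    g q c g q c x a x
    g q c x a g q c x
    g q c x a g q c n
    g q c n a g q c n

g q c g q c x a x

g q c g q c x a x: 2 trees
g q c x a g q c x: 1 tree
g q c x a g q c n: 1 tree
g q c n a g q c n: 1 tree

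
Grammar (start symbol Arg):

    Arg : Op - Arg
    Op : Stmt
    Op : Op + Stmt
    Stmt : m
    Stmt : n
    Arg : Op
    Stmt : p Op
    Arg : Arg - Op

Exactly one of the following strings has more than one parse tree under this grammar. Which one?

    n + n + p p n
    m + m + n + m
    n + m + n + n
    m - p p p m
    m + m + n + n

m - p p p m

n + n + p p n: 1 tree
m + m + n + m: 1 tree
n + m + n + n: 1 tree
m - p p p m: 2 trees
m + m + n + n: 1 tree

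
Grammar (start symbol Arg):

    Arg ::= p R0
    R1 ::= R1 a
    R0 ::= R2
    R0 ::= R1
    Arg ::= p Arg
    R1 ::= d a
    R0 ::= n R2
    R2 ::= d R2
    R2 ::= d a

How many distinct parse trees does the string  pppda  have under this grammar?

2

Parse trees for pppda:
  [Arg p [Arg p [Arg p [R0 [R2 d a]]]]]
  [Arg p [Arg p [Arg p [R0 [R1 d a]]]]]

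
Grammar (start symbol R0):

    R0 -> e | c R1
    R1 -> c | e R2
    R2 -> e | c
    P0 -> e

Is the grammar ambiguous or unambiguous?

Unambiguous

(P0 is unreachable from R0, so its rules don't affect L(R0).) Restricted to the reachable nonterminals, every rule has the form A → t or A → t B, and no two rules for the same A share a first terminal. The grammar encodes a DFA — one run per string.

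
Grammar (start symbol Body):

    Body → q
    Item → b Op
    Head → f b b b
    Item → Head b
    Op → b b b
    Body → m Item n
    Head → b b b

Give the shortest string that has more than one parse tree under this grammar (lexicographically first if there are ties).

m b b b b n

length 1: no string has ≥2 trees
length 6: m b b b b n has 2 parse trees

Two derivations of m b b b b n:
  Body ⇒ m Item n ⇒ m b Op n ⇒ m b b b b n
  Body ⇒ m Item n ⇒ m Head b n ⇒ m b b b b n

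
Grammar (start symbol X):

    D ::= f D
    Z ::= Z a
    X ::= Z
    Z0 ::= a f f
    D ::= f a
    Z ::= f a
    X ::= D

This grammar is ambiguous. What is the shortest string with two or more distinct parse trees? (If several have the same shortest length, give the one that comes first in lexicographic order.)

length 2: f a has 2 parse trees

Two derivations of f a:
  X ⇒ Z ⇒ f a
  X ⇒ D ⇒ f a

f a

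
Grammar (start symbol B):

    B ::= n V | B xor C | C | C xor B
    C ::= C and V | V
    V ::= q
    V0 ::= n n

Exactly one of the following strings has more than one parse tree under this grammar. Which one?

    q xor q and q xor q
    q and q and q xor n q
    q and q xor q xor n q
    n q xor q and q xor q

q xor q and q xor q: 4 trees
q and q and q xor n q: 1 tree
q and q xor q xor n q: 1 tree
n q xor q and q xor q: 1 tree

q xor q and q xor q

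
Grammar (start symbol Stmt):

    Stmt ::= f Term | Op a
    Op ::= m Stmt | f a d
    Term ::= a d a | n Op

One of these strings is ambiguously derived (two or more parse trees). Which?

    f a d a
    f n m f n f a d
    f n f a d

f a d a: 2 trees
f n m f n f a d: 1 tree
f n f a d: 1 tree

f a d a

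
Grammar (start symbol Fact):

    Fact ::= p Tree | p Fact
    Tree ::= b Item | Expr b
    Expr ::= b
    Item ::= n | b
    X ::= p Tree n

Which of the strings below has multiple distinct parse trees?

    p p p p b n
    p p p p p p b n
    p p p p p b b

p p p p p b b

p p p p b n: 1 tree
p p p p p p b n: 1 tree
p p p p p b b: 2 trees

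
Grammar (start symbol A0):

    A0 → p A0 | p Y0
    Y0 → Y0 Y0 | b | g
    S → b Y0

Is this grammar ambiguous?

Witness: p b b b

Derivation 1: A0 ⇒ p Y0 ⇒ p Y0 Y0 ⇒ p Y0 Y0 Y0 ⇒ p b Y0 Y0 ⇒ p b b Y0 ⇒ p b b b
Derivation 2: A0 ⇒ p Y0 ⇒ p Y0 Y0 ⇒ p b Y0 ⇒ p b Y0 Y0 ⇒ p b b Y0 ⇒ p b b b

Two distinct leftmost derivations for the same string.

Ambiguous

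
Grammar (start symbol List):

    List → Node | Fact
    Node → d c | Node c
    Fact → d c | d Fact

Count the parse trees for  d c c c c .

1

Parse trees for d c c c c:
  [List [Node [Node [Node [Node d c] c] c] c]]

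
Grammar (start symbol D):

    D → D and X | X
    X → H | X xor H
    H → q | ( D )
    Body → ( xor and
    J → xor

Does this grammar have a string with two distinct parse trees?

Unambiguous

(Body, J are unreachable from D, so their rules don't affect L(D).) D → D and X | X  ;  X → X xor H | H  — a left-associative chain with H at the bottom. Each string factors uniquely by precedence.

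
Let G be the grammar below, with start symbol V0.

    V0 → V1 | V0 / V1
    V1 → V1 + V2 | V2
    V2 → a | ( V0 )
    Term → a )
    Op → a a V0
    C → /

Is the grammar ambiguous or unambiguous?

(Term, Op, C are unreachable from V0, so their rules don't affect L(V0).) This is a standard precedence ladder (V0 over V1 over V2), with each level left-recursive on its own operator ('/' at V0, '+' at V1). That structure is LR(1), hence unambiguous.

Unambiguous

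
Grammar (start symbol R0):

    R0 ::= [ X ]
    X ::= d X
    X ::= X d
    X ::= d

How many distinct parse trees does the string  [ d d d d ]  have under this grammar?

Parse trees for [ d d d d ]:
  [R0 [ [X d [X d [X d [X d]]]] ]]
  [R0 [ [X d [X d [X [X d] d]]] ]]
  [R0 [ [X d [X [X d [X d]] d]] ]]
  [R0 [ [X d [X [X [X d] d] d]] ]]
  [R0 [ [X [X d [X d [X d]]] d] ]]
  [R0 [ [X [X d [X [X d] d]] d] ]]
  [R0 [ [X [X [X d [X d]] d] d] ]]
  [R0 [ [X [X [X [X d] d] d] d] ]]

8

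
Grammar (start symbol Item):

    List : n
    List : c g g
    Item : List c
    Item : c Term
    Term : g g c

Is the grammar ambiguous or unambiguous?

Witness: c g g c

Derivation 1: Item ⇒ List c ⇒ c g g c
Derivation 2: Item ⇒ c Term ⇒ c g g c

Two distinct leftmost derivations for the same string.

Ambiguous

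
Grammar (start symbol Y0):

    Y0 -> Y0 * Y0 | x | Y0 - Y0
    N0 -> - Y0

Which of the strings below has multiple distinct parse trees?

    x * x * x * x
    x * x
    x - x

x * x * x * x: 5 trees
x * x: 1 tree
x - x: 1 tree

x * x * x * x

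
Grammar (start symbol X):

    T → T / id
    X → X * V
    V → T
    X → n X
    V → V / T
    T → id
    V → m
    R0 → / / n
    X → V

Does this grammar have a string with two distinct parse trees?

Ambiguous

Witness: id / id

Derivation 1: X ⇒ V ⇒ T ⇒ T / id ⇒ id / id
Derivation 2: X ⇒ V ⇒ V / T ⇒ T / T ⇒ id / T ⇒ id / id

Two distinct leftmost derivations for the same string.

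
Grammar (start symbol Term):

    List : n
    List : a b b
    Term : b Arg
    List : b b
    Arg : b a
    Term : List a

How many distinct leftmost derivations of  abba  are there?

Parse trees for abba:
  [Term [List a b b] a]

1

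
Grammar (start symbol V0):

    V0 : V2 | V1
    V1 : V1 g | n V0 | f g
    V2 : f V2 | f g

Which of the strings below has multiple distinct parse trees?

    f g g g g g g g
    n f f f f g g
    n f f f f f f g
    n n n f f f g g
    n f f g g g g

n n n f f f g g

f g g g g g g g: 1 tree
n f f f f g g: 1 tree
n f f f f f f g: 1 tree
n n n f f f g g: 3 trees
n f f g g g g: 1 tree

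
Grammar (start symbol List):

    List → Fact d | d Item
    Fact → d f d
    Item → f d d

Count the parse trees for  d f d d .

Parse trees for d f d d:
  [List [Fact d f d] d]
  [List d [Item f d d]]

2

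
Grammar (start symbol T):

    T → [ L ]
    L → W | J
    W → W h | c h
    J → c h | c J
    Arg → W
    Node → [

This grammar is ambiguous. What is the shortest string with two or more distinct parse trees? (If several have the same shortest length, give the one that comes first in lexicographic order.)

[ c h ]

length 4: [ c h ] has 2 parse trees

Two derivations of [ c h ]:
  T ⇒ [ L ] ⇒ [ W ] ⇒ [ c h ]
  T ⇒ [ L ] ⇒ [ J ] ⇒ [ c h ]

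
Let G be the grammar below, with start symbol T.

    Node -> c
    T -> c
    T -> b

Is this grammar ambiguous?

Only T is reachable from T; ignoring the rest: Each reachable nonterminal has at most one production per leading terminal, and all productions are right-linear; the derivation is determined token-by-token.

Unambiguous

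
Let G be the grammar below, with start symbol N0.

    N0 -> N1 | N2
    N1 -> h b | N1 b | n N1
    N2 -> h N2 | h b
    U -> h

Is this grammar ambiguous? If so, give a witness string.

Ambiguous

Witness: h b

Derivation 1: N0 ⇒ N1 ⇒ h b
Derivation 2: N0 ⇒ N2 ⇒ h b

Two distinct leftmost derivations for the same string.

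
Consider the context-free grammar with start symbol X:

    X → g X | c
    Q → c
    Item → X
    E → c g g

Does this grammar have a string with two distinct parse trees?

Unambiguous

(Q, Item, E are unreachable from X, so their rules don't affect L(X).) Restricted to the reachable nonterminals, every rule has the form A → t or A → t B, and no two rules for the same A share a first terminal. The grammar encodes a DFA — one run per string.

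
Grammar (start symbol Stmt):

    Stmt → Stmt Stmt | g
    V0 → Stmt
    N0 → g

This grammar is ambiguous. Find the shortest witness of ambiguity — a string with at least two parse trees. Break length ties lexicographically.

g g g

length 1: no string has ≥2 trees
length 2: no string has ≥2 trees
length 3: g g g has 2 parse trees

Two derivations of g g g:
  Stmt ⇒ Stmt Stmt ⇒ Stmt Stmt Stmt ⇒ g Stmt Stmt ⇒ g g Stmt ⇒ g g g
  Stmt ⇒ Stmt Stmt ⇒ g Stmt ⇒ g Stmt Stmt ⇒ g g Stmt ⇒ g g g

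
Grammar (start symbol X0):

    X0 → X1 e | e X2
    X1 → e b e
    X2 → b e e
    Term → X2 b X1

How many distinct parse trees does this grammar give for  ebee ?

2

Parse trees for ebee:
  [X0 [X1 e b e] e]
  [X0 e [X2 b e e]]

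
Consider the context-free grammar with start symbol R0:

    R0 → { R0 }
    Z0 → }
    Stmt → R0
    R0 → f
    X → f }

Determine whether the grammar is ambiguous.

Unambiguous

(X, Stmt, Z0 are unreachable from R0, so their rules don't affect L(R0).) Each string is a nest of matched brackets around a single atom. An opening bracket forces the recursive rule; an atom forces the base rule.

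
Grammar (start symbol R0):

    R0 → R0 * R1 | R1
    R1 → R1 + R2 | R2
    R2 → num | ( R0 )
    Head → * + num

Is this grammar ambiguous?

Unambiguous

Only R0, R1, R2 are reachable from R0; ignoring the rest: The grammar is stratified — R0 handles '*' (left-recursive), R1 handles '+', R2 atoms. Each operator has a fixed associativity and precedence level, so every string has one parse.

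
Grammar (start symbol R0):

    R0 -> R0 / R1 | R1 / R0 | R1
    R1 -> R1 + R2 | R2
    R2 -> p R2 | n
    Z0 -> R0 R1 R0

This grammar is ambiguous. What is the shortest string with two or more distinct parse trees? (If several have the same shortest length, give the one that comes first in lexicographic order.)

n / n

length 1: no string has ≥2 trees
length 2: no string has ≥2 trees
length 3: n / n has 2 parse trees

Two derivations of n / n:
  R0 ⇒ R0 / R1 ⇒ R1 / R1 ⇒ R2 / R1 ⇒ n / R1 ⇒ n / R2 ⇒ n / n
  R0 ⇒ R1 / R0 ⇒ R2 / R0 ⇒ n / R0 ⇒ n / R1 ⇒ n / R2 ⇒ n / n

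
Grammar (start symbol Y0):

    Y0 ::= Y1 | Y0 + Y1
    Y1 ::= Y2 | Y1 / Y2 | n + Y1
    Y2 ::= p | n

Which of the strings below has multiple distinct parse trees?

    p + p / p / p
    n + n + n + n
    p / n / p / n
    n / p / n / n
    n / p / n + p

p + p / p / p: 1 tree
n + n + n + n: 8 trees
p / n / p / n: 1 tree
n / p / n / n: 1 tree
n / p / n + p: 1 tree

n + n + n + n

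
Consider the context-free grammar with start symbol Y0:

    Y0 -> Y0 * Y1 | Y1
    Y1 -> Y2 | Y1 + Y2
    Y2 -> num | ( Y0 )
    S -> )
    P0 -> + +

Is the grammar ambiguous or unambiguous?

Only Y0, Y1, Y2 are reachable from Y0; ignoring the rest: The grammar is stratified — Y0 handles '*' (left-recursive), Y1 handles '+', Y2 atoms. Each operator has a fixed associativity and precedence level, so every string has one parse.

Unambiguous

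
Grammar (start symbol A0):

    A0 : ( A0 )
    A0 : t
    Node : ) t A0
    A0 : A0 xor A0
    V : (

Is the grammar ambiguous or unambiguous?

Witness: t xor t xor t

Derivation 1: A0 ⇒ A0 xor A0 ⇒ t xor A0 ⇒ t xor A0 xor A0 ⇒ t xor t xor A0 ⇒ t xor t xor t
Derivation 2: A0 ⇒ A0 xor A0 ⇒ A0 xor A0 xor A0 ⇒ t xor A0 xor A0 ⇒ t xor t xor A0 ⇒ t xor t xor t

Two distinct leftmost derivations for the same string.

Ambiguous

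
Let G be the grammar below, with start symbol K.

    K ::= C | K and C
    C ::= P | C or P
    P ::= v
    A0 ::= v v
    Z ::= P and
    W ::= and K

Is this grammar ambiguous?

Unambiguous

Only K, C, P are reachable from K; ignoring the rest: The grammar is stratified — K handles 'and' (left-recursive), C handles 'or', P atoms. Each operator has a fixed associativity and precedence level, so every string has one parse.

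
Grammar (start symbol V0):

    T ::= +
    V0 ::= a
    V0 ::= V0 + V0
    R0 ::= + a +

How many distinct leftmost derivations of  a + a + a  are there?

Parse trees for a + a + a:
  [V0 [V0 a] + [V0 [V0 a] + [V0 a]]]
  [V0 [V0 [V0 a] + [V0 a]] + [V0 a]]

2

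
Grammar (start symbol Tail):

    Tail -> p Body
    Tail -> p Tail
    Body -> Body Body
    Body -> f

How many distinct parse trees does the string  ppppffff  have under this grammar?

Parse trees for ppppffff:
  [Tail p [Tail p [Tail p [Tail p [Body [Body f] [Body [Body f] [Body [Body f] [Body f]]]]]]]]
  [Tail p [Tail p [Tail p [Tail p [Body [Body f] [Body [Body [Body f] [Body f]] [Body f]]]]]]]
  [Tail p [Tail p [Tail p [Tail p [Body [Body [Body f] [Body f]] [Body [Body f] [Body f]]]]]]]
  [Tail p [Tail p [Tail p [Tail p [Body [Body [Body f] [Body [Body f] [Body f]]] [Body f]]]]]]
  [Tail p [Tail p [Tail p [Tail p [Body [Body [Body [Body f] [Body f]] [Body f]] [Body f]]]]]]

5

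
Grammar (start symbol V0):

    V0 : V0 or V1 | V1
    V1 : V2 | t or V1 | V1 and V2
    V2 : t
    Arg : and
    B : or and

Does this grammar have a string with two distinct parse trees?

Ambiguous

Witness: t or t

Derivation 1: V0 ⇒ V0 or V1 ⇒ V1 or V1 ⇒ V2 or V1 ⇒ t or V1 ⇒ t or V2 ⇒ t or t
Derivation 2: V0 ⇒ V1 ⇒ t or V1 ⇒ t or V2 ⇒ t or t

Two distinct leftmost derivations for the same string.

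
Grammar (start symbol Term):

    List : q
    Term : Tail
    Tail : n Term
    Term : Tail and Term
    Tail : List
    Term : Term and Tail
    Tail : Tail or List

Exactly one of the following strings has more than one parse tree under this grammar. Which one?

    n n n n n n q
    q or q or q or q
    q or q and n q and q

q or q and n q and q

n n n n n n q: 1 tree
q or q or q or q: 1 tree
q or q and n q and q: 8 trees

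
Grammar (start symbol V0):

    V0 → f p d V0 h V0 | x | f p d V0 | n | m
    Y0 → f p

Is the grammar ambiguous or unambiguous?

Ambiguous

Witness: f p d f p d m h m

Derivation 1: V0 ⇒ f p d V0 h V0 ⇒ f p d f p d V0 h V0 ⇒ f p d f p d m h V0 ⇒ f p d f p d m h m
Derivation 2: V0 ⇒ f p d V0 ⇒ f p d f p d V0 h V0 ⇒ f p d f p d m h V0 ⇒ f p d f p d m h m

Two distinct leftmost derivations for the same string.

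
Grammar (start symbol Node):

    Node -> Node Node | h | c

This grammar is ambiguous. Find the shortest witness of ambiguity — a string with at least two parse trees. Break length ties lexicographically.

length 1: no string has ≥2 trees
length 2: no string has ≥2 trees
length 3: c c c has 2 parse trees

Two derivations of c c c:
  Node ⇒ Node Node ⇒ Node Node Node ⇒ c Node Node ⇒ c c Node ⇒ c c c
  Node ⇒ Node Node ⇒ c Node ⇒ c Node Node ⇒ c c Node ⇒ c c c

c c c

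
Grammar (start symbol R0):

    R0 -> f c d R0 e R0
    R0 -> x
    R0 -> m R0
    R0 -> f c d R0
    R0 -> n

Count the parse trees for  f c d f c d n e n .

Parse trees for f c d f c d n e n:
  [R0 f c d [R0 f c d [R0 n]] e [R0 n]]
  [R0 f c d [R0 f c d [R0 n] e [R0 n]]]

2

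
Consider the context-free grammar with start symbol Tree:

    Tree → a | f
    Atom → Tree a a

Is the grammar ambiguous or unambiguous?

(Atom is unreachable from Tree, so its rules don't affect L(Tree).) Restricted to the reachable nonterminals, every rule has the form A → t or A → t B, and no two rules for the same A share a first terminal. The grammar encodes a DFA — one run per string.

Unambiguous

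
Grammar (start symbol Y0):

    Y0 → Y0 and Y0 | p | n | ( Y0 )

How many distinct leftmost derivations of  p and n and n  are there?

2

Parse trees for p and n and n:
  [Y0 [Y0 p] and [Y0 [Y0 n] and [Y0 n]]]
  [Y0 [Y0 [Y0 p] and [Y0 n]] and [Y0 n]]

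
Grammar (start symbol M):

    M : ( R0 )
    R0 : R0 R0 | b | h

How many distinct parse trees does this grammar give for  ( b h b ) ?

2

Parse trees for ( b h b ):
  [M ( [R0 [R0 b] [R0 [R0 h] [R0 b]]] )]
  [M ( [R0 [R0 [R0 b] [R0 h]] [R0 b]] )]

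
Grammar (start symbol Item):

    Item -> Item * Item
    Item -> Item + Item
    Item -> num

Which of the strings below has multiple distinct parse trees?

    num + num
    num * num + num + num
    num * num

num * num + num + num

num + num: 1 tree
num * num + num + num: 5 trees
num * num: 1 tree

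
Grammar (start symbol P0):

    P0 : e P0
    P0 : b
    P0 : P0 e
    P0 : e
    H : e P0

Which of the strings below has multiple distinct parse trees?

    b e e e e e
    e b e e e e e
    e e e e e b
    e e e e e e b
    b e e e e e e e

e b e e e e e

b e e e e e: 1 tree
e b e e e e e: 6 trees
e e e e e b: 1 tree
e e e e e e b: 1 tree
b e e e e e e e: 1 tree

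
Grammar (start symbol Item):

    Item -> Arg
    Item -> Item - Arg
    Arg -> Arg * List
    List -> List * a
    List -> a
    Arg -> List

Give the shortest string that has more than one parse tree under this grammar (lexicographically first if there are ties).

length 1: no string has ≥2 trees
length 3: a * a has 2 parse trees

Two derivations of a * a:
  Item ⇒ Arg ⇒ Arg * List ⇒ List * List ⇒ a * List ⇒ a * a
  Item ⇒ Arg ⇒ List ⇒ List * a ⇒ a * a

a * a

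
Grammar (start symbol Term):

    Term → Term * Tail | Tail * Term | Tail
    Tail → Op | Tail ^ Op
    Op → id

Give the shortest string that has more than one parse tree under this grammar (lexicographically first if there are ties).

id * id

length 1: no string has ≥2 trees
length 3: id * id has 2 parse trees

Two derivations of id * id:
  Term ⇒ Term * Tail ⇒ Tail * Tail ⇒ Op * Tail ⇒ id * Tail ⇒ id * Op ⇒ id * id
  Term ⇒ Tail * Term ⇒ Op * Term ⇒ id * Term ⇒ id * Tail ⇒ id * Op ⇒ id * id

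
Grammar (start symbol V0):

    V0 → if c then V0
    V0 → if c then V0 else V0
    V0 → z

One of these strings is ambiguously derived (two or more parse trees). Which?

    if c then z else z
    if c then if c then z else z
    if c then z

if c then z else z: 1 tree
if c then if c then z else z: 2 trees
if c then z: 1 tree

if c then if c then z else z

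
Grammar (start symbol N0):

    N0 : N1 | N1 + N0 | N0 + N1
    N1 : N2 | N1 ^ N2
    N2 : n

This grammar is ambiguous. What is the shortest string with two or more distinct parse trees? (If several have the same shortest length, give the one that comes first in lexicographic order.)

n + n

length 1: no string has ≥2 trees
length 3: n + n has 2 parse trees

Two derivations of n + n:
  N0 ⇒ N1 + N0 ⇒ N2 + N0 ⇒ n + N0 ⇒ n + N1 ⇒ n + N2 ⇒ n + n
  N0 ⇒ N0 + N1 ⇒ N1 + N1 ⇒ N2 + N1 ⇒ n + N1 ⇒ n + N2 ⇒ n + n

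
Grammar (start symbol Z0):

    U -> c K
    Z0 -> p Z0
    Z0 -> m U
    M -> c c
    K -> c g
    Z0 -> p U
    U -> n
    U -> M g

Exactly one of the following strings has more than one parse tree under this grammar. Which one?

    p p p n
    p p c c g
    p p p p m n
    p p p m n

p p p n: 1 tree
p p c c g: 2 trees
p p p p m n: 1 tree
p p p m n: 1 tree

p p c c g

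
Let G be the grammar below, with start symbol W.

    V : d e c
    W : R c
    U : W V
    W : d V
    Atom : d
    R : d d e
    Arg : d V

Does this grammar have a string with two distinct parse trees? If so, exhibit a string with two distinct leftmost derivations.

Ambiguous

Witness: d d e c

Derivation 1: W ⇒ R c ⇒ d d e c
Derivation 2: W ⇒ d V ⇒ d d e c

Two distinct leftmost derivations for the same string.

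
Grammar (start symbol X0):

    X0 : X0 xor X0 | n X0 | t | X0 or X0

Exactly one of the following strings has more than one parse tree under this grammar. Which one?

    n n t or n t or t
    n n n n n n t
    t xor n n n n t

n n t or n t or t: 12 trees
n n n n n n t: 1 tree
t xor n n n n t: 1 tree

n n t or n t or t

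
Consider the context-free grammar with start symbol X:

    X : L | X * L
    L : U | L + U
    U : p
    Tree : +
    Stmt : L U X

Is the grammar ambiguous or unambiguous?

(Tree, Stmt are unreachable from X, so their rules don't affect L(X).) This is a standard precedence ladder (X over L over U), with each level left-recursive on its own operator ('*' at X, '+' at L). That structure is LR(1), hence unambiguous.

Unambiguous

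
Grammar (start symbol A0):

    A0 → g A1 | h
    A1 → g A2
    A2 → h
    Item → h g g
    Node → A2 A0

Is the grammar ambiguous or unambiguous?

(Item, Node are unreachable from A0, so their rules don't affect L(A0).) Each reachable nonterminal has at most one production per leading terminal, and all productions are right-linear; the derivation is determined token-by-token.

Unambiguous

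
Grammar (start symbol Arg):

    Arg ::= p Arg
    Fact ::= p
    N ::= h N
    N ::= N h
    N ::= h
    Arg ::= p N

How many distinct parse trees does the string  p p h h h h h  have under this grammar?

Parse trees for p p h h h h h (showing first 6 of 16):
  [Arg p [Arg p [N h [N h [N h [N h [N h]]]]]]]
  [Arg p [Arg p [N h [N h [N h [N [N h] h]]]]]]
  [Arg p [Arg p [N h [N h [N [N h [N h]] h]]]]]
  [Arg p [Arg p [N h [N h [N [N [N h] h] h]]]]]
  [Arg p [Arg p [N h [N [N h [N h [N h]]] h]]]]
  [Arg p [Arg p [N h [N [N h [N [N h] h]] h]]]]

16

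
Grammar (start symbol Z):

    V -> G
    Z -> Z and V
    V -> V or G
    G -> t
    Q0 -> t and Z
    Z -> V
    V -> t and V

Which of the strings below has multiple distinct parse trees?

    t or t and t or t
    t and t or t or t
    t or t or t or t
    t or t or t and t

t or t and t or t: 1 tree
t and t or t or t: 4 trees
t or t or t or t: 1 tree
t or t or t and t: 1 tree

t and t or t or t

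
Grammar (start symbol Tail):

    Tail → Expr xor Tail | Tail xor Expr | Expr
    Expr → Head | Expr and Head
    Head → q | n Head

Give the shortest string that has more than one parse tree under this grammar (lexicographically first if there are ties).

length 1: no string has ≥2 trees
length 2: no string has ≥2 trees
length 3: q xor q has 2 parse trees

Two derivations of q xor q:
  Tail ⇒ Expr xor Tail ⇒ Head xor Tail ⇒ q xor Tail ⇒ q xor Expr ⇒ q xor Head ⇒ q xor q
  Tail ⇒ Tail xor Expr ⇒ Expr xor Expr ⇒ Head xor Expr ⇒ q xor Expr ⇒ q xor Head ⇒ q xor q

q xor q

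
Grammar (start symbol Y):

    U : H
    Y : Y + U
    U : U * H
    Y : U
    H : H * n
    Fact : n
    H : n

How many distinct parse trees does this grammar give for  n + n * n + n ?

2

Parse trees for n + n * n + n:
  [Y [Y [Y [U [H n]]] + [U [H [H n] * n]]] + [U [H n]]]
  [Y [Y [Y [U [H n]]] + [U [U [H n]] * [H n]]] + [U [H n]]]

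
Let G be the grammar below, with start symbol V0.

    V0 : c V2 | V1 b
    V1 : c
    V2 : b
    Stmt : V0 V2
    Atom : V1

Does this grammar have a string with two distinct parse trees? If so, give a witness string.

Ambiguous

Witness: c b

Derivation 1: V0 ⇒ c V2 ⇒ c b
Derivation 2: V0 ⇒ V1 b ⇒ c b

Two distinct leftmost derivations for the same string.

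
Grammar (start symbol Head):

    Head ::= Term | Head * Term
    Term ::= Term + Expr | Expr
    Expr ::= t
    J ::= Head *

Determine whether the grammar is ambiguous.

(J is unreachable from Head, so its rules don't affect L(Head).) The grammar is stratified — Head handles '*' (left-recursive), Term handles '+', Expr atoms. Each operator has a fixed associativity and precedence level, so every string has one parse.

Unambiguous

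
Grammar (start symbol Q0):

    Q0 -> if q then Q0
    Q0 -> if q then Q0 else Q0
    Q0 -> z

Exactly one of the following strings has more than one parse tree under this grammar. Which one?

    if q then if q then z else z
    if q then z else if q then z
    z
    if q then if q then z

if q then if q then z else z

if q then if q then z else z: 2 trees
if q then z else if q then z: 1 tree
z: 1 tree
if q then if q then z: 1 tree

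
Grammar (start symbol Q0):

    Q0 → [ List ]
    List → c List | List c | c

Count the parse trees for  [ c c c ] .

Parse trees for [ c c c ]:
  [Q0 [ [List c [List c [List c]]] ]]
  [Q0 [ [List c [List [List c] c]] ]]
  [Q0 [ [List [List c [List c]] c] ]]
  [Q0 [ [List [List [List c] c] c] ]]

4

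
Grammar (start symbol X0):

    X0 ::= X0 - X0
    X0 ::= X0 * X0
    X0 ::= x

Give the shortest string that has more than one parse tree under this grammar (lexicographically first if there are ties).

x * x * x

length 1: no string has ≥2 trees
length 3: no string has ≥2 trees
length 5: x * x * x has 2 parse trees

Two derivations of x * x * x:
  X0 ⇒ X0 * X0 ⇒ X0 * X0 * X0 ⇒ x * X0 * X0 ⇒ x * x * X0 ⇒ x * x * x
  X0 ⇒ X0 * X0 ⇒ x * X0 ⇒ x * X0 * X0 ⇒ x * x * X0 ⇒ x * x * x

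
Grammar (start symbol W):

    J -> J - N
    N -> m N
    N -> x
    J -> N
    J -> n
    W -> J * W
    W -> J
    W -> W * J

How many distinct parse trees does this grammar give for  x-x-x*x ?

2

Parse trees for x-x-x*x:
  [W [J [J [J [N x]] - [N x]] - [N x]] * [W [J [N x]]]]
  [W [W [J [J [J [N x]] - [N x]] - [N x]]] * [J [N x]]]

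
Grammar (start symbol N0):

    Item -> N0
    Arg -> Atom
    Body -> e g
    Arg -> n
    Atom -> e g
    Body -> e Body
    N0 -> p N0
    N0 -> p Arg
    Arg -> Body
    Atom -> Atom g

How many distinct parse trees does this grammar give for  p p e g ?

Parse trees for p p e g:
  [N0 p [N0 p [Arg [Atom e g]]]]
  [N0 p [N0 p [Arg [Body e g]]]]

2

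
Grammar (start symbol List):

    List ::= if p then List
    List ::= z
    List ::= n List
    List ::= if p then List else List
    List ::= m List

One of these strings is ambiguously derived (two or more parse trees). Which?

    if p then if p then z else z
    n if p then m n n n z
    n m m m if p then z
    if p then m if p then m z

if p then if p then z else z: 2 trees
n if p then m n n n z: 1 tree
n m m m if p then z: 1 tree
if p then m if p then m z: 1 tree

if p then if p then z else z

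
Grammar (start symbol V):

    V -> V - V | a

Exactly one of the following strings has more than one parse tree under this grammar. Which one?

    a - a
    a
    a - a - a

a - a - a

a - a: 1 tree
a: 1 tree
a - a - a: 2 trees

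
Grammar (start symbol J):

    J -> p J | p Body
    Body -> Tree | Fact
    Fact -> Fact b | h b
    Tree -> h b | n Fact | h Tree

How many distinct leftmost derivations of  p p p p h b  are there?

Parse trees for p p p p h b:
  [J p [J p [J p [J p [Body [Tree h b]]]]]]
  [J p [J p [J p [J p [Body [Fact h b]]]]]]

2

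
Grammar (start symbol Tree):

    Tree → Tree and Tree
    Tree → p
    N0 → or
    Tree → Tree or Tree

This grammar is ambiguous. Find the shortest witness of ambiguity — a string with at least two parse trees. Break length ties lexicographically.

length 1: no string has ≥2 trees
length 3: no string has ≥2 trees
length 5: p and p and p has 2 parse trees

Two derivations of p and p and p:
  Tree ⇒ Tree and Tree ⇒ Tree and Tree and Tree ⇒ p and Tree and Tree ⇒ p and p and Tree ⇒ p and p and p
  Tree ⇒ Tree and Tree ⇒ p and Tree ⇒ p and Tree and Tree ⇒ p and p and Tree ⇒ p and p and p

p and p and p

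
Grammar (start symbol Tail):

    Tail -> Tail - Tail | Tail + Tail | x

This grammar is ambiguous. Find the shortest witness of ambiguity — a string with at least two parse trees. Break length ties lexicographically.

x + x + x

length 1: no string has ≥2 trees
length 3: no string has ≥2 trees
length 5: x + x + x has 2 parse trees

Two derivations of x + x + x:
  Tail ⇒ Tail + Tail ⇒ Tail + Tail + Tail ⇒ x + Tail + Tail ⇒ x + x + Tail ⇒ x + x + x
  Tail ⇒ Tail + Tail ⇒ x + Tail ⇒ x + Tail + Tail ⇒ x + x + Tail ⇒ x + x + x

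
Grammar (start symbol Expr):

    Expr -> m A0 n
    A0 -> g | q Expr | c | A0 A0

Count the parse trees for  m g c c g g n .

Parse trees for m g c c g g n (showing first 6 of 14):
  [Expr m [A0 [A0 g] [A0 [A0 c] [A0 [A0 c] [A0 [A0 g] [A0 g]]]]] n]
  [Expr m [A0 [A0 g] [A0 [A0 c] [A0 [A0 [A0 c] [A0 g]] [A0 g]]]] n]
  [Expr m [A0 [A0 g] [A0 [A0 [A0 c] [A0 c]] [A0 [A0 g] [A0 g]]]] n]
  [Expr m [A0 [A0 g] [A0 [A0 [A0 c] [A0 [A0 c] [A0 g]]] [A0 g]]] n]
  [Expr m [A0 [A0 g] [A0 [A0 [A0 [A0 c] [A0 c]] [A0 g]] [A0 g]]] n]
  [Expr m [A0 [A0 [A0 g] [A0 c]] [A0 [A0 c] [A0 [A0 g] [A0 g]]]] n]

14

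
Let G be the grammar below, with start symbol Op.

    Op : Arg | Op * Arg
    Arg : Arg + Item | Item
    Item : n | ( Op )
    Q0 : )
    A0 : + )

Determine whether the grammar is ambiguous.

Only Op, Arg, Item are reachable from Op; ignoring the rest: Op → Op * Arg | Arg  ;  Arg → Arg + Item | Item  — a left-associative chain with Item at the bottom. Each string factors uniquely by precedence.

Unambiguous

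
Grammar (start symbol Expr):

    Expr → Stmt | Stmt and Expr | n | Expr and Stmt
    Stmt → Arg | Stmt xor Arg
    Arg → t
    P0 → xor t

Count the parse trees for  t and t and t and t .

8

Parse trees for t and t and t and t:
  [Expr [Stmt [Arg t]] and [Expr [Stmt [Arg t]] and [Expr [Stmt [Arg t]] and [Expr [Stmt [Arg t]]]]]]
  [Expr [Stmt [Arg t]] and [Expr [Stmt [Arg t]] and [Expr [Expr [Stmt [Arg t]]] and [Stmt [Arg t]]]]]
  [Expr [Stmt [Arg t]] and [Expr [Expr [Stmt [Arg t]] and [Expr [Stmt [Arg t]]]] and [Stmt [Arg t]]]]
  [Expr [Stmt [Arg t]] and [Expr [Expr [Expr [Stmt [Arg t]]] and [Stmt [Arg t]]] and [Stmt [Arg t]]]]
  [Expr [Expr [Stmt [Arg t]] and [Expr [Stmt [Arg t]] and [Expr [Stmt [Arg t]]]]] and [Stmt [Arg t]]]
  [Expr [Expr [Stmt [Arg t]] and [Expr [Expr [Stmt [Arg t]]] and [Stmt [Arg t]]]] and [Stmt [Arg t]]]
  [Expr [Expr [Expr [Stmt [Arg t]] and [Expr [Stmt [Arg t]]]] and [Stmt [Arg t]]] and [Stmt [Arg t]]]
  [Expr [Expr [Expr [Expr [Stmt [Arg t]]] and [Stmt [Arg t]]] and [Stmt [Arg t]]] and [Stmt [Arg t]]]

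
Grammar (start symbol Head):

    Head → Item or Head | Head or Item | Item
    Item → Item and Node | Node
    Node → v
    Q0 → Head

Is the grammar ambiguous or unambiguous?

Witness: v or v

Derivation 1: Head ⇒ Item or Head ⇒ Node or Head ⇒ v or Head ⇒ v or Item ⇒ v or Node ⇒ v or v
Derivation 2: Head ⇒ Head or Item ⇒ Item or Item ⇒ Node or Item ⇒ v or Item ⇒ v or Node ⇒ v or v

Two distinct leftmost derivations for the same string.

Ambiguous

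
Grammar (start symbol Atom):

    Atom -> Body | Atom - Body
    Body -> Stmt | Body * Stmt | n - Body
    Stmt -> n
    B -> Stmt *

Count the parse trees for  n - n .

2

Parse trees for n - n:
  [Atom [Body n - [Body [Stmt n]]]]
  [Atom [Atom [Body [Stmt n]]] - [Body [Stmt n]]]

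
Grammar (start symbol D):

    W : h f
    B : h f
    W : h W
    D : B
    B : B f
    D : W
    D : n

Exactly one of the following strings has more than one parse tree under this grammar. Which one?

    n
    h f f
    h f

h f

n: 1 tree
h f f: 1 tree
h f: 2 trees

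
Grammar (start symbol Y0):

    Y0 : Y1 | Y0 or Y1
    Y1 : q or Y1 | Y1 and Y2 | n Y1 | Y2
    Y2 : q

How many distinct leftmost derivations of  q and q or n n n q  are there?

1

Parse trees for q and q or n n n q:
  [Y0 [Y0 [Y1 [Y1 [Y2 q]] and [Y2 q]]] or [Y1 n [Y1 n [Y1 n [Y1 [Y2 q]]]]]]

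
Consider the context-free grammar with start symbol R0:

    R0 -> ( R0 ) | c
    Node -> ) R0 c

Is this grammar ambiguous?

Unambiguous

Only R0 is reachable from R0; ignoring the rest: L(R0) is { openⁿ atom closeⁿ : n ≥ 0 }. The bracket depth fixes n, and the derivation is forced at every step.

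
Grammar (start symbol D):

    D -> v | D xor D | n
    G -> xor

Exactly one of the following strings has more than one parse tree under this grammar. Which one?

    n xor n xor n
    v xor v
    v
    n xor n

n xor n xor n

n xor n xor n: 2 trees
v xor v: 1 tree
v: 1 tree
n xor n: 1 tree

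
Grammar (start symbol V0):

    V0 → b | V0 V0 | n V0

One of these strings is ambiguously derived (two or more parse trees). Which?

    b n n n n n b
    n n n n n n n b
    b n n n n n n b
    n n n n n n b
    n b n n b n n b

n b n n b n n b

b n n n n n b: 1 tree
n n n n n n n b: 1 tree
b n n n n n n b: 1 tree
n n n n n n b: 1 tree
n b n n b n n b: 9 trees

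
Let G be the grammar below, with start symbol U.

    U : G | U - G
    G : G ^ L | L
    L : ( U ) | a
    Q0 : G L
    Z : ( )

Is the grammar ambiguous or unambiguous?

Unambiguous

Only U, G, L are reachable from U; ignoring the rest: U → U - G | G  ;  G → G ^ L | L  — a left-associative chain with L at the bottom. Each string factors uniquely by precedence.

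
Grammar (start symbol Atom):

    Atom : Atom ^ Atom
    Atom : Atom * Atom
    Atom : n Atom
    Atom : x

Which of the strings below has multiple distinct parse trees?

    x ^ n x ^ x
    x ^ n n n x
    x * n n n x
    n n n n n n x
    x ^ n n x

x ^ n x ^ x: 3 trees
x ^ n n n x: 1 tree
x * n n n x: 1 tree
n n n n n n x: 1 tree
x ^ n n x: 1 tree

x ^ n x ^ x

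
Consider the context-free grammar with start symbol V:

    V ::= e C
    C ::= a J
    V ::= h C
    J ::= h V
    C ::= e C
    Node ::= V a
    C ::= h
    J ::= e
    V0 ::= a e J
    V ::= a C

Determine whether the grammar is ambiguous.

Only V, C, J are reachable from V; ignoring the rest: The reachable rules are right-linear with at most one rule per (nonterminal, next-terminal) pair. Each input token forces the next rule, so parsing is deterministic.

Unambiguous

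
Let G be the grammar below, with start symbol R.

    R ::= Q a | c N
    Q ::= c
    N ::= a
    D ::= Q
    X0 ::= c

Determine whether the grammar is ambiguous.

Witness: c a

Derivation 1: R ⇒ Q a ⇒ c a
Derivation 2: R ⇒ c N ⇒ c a

Two distinct leftmost derivations for the same string.

Ambiguous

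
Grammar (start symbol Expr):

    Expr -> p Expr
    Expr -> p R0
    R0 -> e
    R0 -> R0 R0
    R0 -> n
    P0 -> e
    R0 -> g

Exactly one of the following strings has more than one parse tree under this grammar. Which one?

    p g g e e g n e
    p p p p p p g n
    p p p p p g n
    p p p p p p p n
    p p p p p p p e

p g g e e g n e

p g g e e g n e: 132 trees
p p p p p p g n: 1 tree
p p p p p g n: 1 tree
p p p p p p p n: 1 tree
p p p p p p p e: 1 tree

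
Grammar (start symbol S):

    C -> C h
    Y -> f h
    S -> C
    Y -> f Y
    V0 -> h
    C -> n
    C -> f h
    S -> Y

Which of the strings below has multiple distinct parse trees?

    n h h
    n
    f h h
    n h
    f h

n h h: 1 tree
n: 1 tree
f h h: 1 tree
n h: 1 tree
f h: 2 trees

f h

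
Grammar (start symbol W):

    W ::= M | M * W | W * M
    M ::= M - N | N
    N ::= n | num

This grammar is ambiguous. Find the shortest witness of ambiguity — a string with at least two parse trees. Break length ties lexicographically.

n * n

length 1: no string has ≥2 trees
length 3: n * n has 2 parse trees

Two derivations of n * n:
  W ⇒ M * W ⇒ N * W ⇒ n * W ⇒ n * M ⇒ n * N ⇒ n * n
  W ⇒ W * M ⇒ M * M ⇒ N * M ⇒ n * M ⇒ n * N ⇒ n * n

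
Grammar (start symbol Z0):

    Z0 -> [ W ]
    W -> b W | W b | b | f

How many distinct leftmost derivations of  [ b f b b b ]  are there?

Parse trees for [ b f b b b ]:
  [Z0 [ [W b [W [W [W [W f] b] b] b]] ]]
  [Z0 [ [W [W b [W [W [W f] b] b]] b] ]]
  [Z0 [ [W [W [W b [W [W f] b]] b] b] ]]
  [Z0 [ [W [W [W [W b [W f]] b] b] b] ]]

4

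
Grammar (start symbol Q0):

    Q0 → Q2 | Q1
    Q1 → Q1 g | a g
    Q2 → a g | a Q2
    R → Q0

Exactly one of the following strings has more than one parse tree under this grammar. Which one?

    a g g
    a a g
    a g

a g

a g g: 1 tree
a a g: 1 tree
a g: 2 trees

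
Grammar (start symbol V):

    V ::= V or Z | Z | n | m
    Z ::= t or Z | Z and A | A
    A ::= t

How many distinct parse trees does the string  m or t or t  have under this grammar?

2

Parse trees for m or t or t:
  [V [V m] or [Z t or [Z [A t]]]]
  [V [V [V m] or [Z [A t]]] or [Z [A t]]]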